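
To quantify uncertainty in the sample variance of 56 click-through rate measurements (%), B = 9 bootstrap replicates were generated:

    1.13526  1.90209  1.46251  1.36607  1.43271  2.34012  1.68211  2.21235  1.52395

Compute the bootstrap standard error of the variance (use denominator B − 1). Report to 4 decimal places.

Bootstrap SE is the standard deviation of the 9 replicate variances.
Mean of replicates: (1.13526 + 1.90209 + 1.46251 + 1.36607 + 1.43271 + 2.34012 + 1.68211 + 2.21235 + 1.52395) / 9 = 15.057170 / 9 = 1.673019
Sum of squared deviations: (−0.537759)² + (+0.229071)² + (−0.210509)² + (−0.306949)² + (−0.240309)² + (+0.667101)² + (+0.009091)² + (+0.539331)² + (−0.149069)² = 1.296144
Variance = 1.296144 / 8 = 0.162018
SE* = √0.162018

SE* = 0.4025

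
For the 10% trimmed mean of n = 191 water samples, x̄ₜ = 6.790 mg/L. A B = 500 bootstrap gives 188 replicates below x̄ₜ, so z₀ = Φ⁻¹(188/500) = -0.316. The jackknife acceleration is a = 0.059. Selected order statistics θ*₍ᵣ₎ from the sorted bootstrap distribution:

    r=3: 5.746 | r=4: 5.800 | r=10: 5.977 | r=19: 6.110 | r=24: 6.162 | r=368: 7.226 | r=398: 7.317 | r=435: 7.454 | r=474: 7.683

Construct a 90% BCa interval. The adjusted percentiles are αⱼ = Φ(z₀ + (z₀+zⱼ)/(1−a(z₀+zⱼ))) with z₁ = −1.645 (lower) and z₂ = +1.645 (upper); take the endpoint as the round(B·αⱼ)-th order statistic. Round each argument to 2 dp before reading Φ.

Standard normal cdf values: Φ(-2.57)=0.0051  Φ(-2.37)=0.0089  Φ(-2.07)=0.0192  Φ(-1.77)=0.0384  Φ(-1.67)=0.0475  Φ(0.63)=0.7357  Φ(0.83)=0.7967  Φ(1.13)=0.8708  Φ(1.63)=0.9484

Lower: z₀ + z₁ = -0.316 + (-1.645) = -1.961; 1 − a(z₀+z₁) = 1 − (0.059)(-1.961) = 1.1157; argument = -0.316 + (-1.961)/1.1157 = -2.0736 → -2.07.
α₁ = Φ(-2.07) = 0.0192; rank = round(500 × 0.0192) = 10; θ*₍10₎ = 5.977.
Upper: z₀ + z₂ = 1.329; 1 − a(z₀+z₂) = 0.9216; argument = 1.1261 → 1.13; α₂ = 0.8708; rank = 435; θ*₍435₎ = 7.454.

(5.977, 7.454)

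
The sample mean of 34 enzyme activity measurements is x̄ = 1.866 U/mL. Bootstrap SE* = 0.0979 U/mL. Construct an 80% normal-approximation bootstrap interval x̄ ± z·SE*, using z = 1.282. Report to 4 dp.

Margin = 1.282 × 0.0979 = 0.12551
Interval: 1.866 ± 0.12551

(1.7405, 1.9915)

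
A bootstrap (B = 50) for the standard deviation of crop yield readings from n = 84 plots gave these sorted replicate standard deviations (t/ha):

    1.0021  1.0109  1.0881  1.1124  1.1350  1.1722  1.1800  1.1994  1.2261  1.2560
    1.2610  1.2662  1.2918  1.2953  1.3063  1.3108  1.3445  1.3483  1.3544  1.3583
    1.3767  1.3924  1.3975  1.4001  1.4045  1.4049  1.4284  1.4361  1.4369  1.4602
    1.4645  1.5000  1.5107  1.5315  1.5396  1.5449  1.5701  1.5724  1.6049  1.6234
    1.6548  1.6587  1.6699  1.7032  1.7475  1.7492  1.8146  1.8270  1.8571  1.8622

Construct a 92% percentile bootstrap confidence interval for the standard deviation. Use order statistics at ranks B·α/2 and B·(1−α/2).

α = 0.08; lower rank = 50 × 0.040 = 2; upper rank = 50 × 0.960 = 48.
The 2nd smallest replicate is 1.0109; the 48th is 1.8270.

(1.0109, 1.8270)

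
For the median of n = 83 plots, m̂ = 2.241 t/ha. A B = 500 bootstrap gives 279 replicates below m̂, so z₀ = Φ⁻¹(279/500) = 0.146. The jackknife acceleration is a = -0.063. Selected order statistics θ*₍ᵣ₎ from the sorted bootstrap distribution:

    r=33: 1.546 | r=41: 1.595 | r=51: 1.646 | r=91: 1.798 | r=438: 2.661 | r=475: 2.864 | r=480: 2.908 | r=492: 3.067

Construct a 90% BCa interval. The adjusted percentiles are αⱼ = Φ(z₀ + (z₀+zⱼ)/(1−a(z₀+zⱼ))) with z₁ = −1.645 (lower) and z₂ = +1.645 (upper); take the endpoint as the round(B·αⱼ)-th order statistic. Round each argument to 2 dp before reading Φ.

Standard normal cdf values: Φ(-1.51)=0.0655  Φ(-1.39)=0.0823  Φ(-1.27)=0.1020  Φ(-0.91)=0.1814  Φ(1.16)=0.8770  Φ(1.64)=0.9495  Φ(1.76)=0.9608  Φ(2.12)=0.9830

(1.546, 2.908)

Lower: z₀ + z₁ = 0.146 + (-1.645) = -1.499; 1 − a(z₀+z₁) = 1 − (-0.063)(-1.499) = 0.9056; argument = 0.146 + (-1.499)/0.9056 = -1.5093 → -1.51.
α₁ = Φ(-1.51) = 0.0655; rank = round(500 × 0.0655) = 33; θ*₍33₎ = 1.546.
Upper: z₀ + z₂ = 1.791; 1 − a(z₀+z₂) = 1.1128; argument = 1.7554 → 1.76; α₂ = 0.9608; rank = 480; θ*₍480₎ = 2.908.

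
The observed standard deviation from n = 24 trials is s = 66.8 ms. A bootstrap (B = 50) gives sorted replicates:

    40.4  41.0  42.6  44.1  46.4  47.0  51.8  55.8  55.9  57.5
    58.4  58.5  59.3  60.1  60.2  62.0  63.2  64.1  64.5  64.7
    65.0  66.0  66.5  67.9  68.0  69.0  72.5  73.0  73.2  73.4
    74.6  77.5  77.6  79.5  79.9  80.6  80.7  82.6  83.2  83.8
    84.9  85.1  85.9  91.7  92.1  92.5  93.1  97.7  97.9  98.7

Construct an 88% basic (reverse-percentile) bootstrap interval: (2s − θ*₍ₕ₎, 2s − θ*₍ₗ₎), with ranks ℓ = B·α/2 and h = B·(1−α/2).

Percentile endpoints at ranks 3 and 47: θ*₍3₎ = 42.6, θ*₍47₎ = 93.1.
Basic interval reflects these around s:
  lower = 2 × 66.8 − 93.1 = 40.5
  upper = 2 × 66.8 − 42.6 = 91.0

(40.5, 91.0)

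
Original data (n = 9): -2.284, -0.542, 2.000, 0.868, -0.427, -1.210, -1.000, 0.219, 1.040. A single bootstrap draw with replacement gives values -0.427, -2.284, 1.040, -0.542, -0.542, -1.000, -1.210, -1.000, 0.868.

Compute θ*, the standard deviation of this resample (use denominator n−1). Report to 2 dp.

Mean = -0.5663; sum of squared deviations = 8.3990
s² = 8.3990 / 8 = 1.0499
s = √1.0499 = 1.02

θ* = 1.02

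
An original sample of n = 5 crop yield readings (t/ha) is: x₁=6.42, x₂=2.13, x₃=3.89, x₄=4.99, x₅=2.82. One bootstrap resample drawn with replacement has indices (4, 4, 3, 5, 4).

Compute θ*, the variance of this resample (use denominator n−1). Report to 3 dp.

θ* = 0.945

Resample values: 4.99, 4.99, 3.89, 2.82, 4.99.
Mean = 4.3360; sum of squared deviations = 3.7803
s² = 3.7803 / 4 = 0.9451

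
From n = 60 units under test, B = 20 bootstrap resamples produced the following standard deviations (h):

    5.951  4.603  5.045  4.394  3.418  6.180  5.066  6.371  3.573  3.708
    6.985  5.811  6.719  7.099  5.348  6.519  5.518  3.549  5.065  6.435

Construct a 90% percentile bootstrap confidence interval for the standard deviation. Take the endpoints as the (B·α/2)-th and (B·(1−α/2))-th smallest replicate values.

Sorted replicates: 3.418, 3.549, 3.573, 3.708, 4.394, 4.603, 5.045, 5.065, 5.066, 5.348, 5.518, 5.811, 5.951, 6.180, 6.371, 6.435, 6.519, 6.719, 6.985, 7.099
α = 0.10; lower rank = 20 × 0.050 = 1; upper rank = 20 × 0.950 = 19.
The 1st smallest replicate is 3.418; the 19th is 6.985.

(3.418, 6.985)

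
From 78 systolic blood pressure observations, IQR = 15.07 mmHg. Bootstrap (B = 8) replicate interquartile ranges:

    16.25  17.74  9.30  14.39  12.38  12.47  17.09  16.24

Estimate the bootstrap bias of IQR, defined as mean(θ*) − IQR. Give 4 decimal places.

mean(θ*) = (16.25 + 17.74 + 9.30 + 14.39 + 12.38 + 12.47 + 17.09 + 16.24) / 8 = 14.48250
bias = 14.48250 − 15.07

bias = −0.5875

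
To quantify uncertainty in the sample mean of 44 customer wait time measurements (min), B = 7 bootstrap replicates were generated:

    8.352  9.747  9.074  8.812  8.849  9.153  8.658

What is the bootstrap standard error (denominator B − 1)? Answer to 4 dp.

Bootstrap SE is the standard deviation of the 7 replicate means.
Mean of replicates: (8.352 + 9.747 + 9.074 + 8.812 + 8.849 + 9.153 + 8.658) / 7 = 62.64500 / 7 = 8.94929
Sum of squared deviations: (−0.59729)² + (+0.79771)² + (+0.12471)² + (−0.13729)² + (−0.10029)² + (+0.20371)² + (−0.29129)² = 1.16390
Variance = 1.16390 / 6 = 0.19398
SE* = √0.19398

SE* = 0.4404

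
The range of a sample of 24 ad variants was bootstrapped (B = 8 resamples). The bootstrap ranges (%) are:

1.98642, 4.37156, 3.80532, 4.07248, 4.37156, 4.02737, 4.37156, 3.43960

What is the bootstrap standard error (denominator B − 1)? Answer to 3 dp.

SE* = 0.804

Bootstrap SE is the standard deviation of the 8 replicate ranges.
Mean of replicates: (1.98642 + 4.37156 + 3.80532 + 4.07248 + 4.37156 + 4.02737 + 4.37156 + 3.43960) / 8 = 30.445870 / 8 = 3.805734
Sum of squared deviations: (−1.819314)² + (+0.565826)² + (−0.000414)² + (+0.266746)² + (+0.565826)² + (+0.221636)² + (+0.565826)² + (−0.366134)² = 4.524711
Variance = 4.524711 / 7 = 0.646387
SE* = √0.646387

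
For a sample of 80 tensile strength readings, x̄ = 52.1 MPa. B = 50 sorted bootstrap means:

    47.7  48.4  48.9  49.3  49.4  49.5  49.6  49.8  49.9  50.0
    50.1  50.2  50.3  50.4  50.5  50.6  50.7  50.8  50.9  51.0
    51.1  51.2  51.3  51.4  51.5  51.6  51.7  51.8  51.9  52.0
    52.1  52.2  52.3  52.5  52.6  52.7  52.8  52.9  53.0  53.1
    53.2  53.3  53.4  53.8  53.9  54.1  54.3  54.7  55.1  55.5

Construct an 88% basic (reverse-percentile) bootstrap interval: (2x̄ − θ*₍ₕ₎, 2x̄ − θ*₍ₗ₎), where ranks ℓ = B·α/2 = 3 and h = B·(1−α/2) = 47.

(49.9, 55.3)

Percentile endpoints at ranks 3 and 47: θ*₍3₎ = 48.9, θ*₍47₎ = 54.3.
Basic interval reflects these around x̄:
  lower = 2 × 52.1 − 54.3 = 49.9
  upper = 2 × 52.1 − 48.9 = 55.3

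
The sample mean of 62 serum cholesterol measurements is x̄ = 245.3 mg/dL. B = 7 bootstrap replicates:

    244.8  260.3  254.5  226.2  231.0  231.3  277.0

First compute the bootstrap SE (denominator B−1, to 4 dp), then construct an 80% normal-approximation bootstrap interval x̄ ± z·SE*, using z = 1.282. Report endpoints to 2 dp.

Mean of replicates = 246.4429; sum of squared deviations = 2070.9371; SE* = √(2070.9371/6) = 18.5784
Margin = 1.282 × 18.5784 = 23.818
Interval: 245.3 ± 23.818

(221.48, 269.12)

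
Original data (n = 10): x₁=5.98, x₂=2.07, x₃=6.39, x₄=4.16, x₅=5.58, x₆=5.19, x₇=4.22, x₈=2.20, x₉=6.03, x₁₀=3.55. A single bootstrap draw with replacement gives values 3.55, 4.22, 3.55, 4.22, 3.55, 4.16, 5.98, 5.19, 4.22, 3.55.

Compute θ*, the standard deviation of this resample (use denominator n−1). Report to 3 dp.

θ* = 0.805

Mean = 4.2190; sum of squared deviations = 5.8377
s² = 5.8377 / 9 = 0.6486
s = √0.6486 = 0.805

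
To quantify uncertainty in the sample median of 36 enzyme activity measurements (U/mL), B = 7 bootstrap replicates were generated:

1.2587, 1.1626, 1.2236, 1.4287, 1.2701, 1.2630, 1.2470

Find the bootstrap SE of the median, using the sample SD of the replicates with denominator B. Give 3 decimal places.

Bootstrap SE is the standard deviation of the 7 replicate medians.
Mean of replicates: (1.2587 + 1.1626 + 1.2236 + 1.4287 + 1.2701 + 1.2630 + 1.2470) / 7 = 8.85370 / 7 = 1.26481
Sum of squared deviations: (−0.00611)² + (−0.10221)² + (−0.04121)² + (+0.16389)² + (+0.00529)² + (−0.00181)² + (−0.01781)² = 0.03939
Variance = 0.03939 / 7 = 0.00563
SE* = √0.00563

SE* = 0.075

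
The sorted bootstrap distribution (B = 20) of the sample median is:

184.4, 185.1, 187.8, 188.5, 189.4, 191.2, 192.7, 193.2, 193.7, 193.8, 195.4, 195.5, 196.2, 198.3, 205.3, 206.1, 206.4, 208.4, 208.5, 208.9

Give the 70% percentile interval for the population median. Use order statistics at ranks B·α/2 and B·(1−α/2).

α = 0.30; lower rank = 20 × 0.150 = 3; upper rank = 20 × 0.850 = 17.
The 3rd smallest replicate is 187.8; the 17th is 206.4.

(187.8, 206.4)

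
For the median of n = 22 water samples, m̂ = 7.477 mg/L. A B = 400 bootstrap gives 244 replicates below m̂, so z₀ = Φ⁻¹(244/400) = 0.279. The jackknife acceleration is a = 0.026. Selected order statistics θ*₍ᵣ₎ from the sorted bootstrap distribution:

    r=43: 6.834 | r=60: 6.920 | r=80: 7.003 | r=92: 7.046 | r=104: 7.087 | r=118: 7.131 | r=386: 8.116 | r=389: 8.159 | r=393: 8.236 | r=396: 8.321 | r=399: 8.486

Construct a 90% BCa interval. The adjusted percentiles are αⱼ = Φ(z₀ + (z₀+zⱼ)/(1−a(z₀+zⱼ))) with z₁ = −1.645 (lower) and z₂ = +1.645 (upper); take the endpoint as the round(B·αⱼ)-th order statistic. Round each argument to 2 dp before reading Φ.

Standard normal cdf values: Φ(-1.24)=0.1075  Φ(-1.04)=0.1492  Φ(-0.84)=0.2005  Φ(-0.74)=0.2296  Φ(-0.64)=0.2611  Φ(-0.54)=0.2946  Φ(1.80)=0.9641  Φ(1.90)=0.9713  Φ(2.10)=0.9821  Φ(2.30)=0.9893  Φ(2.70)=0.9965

Lower: z₀ + z₁ = 0.279 + (-1.645) = -1.366; 1 − a(z₀+z₁) = 1 − (0.026)(-1.366) = 1.0355; argument = 0.279 + (-1.366)/1.0355 = -1.0401 → -1.04.
α₁ = Φ(-1.04) = 0.1492; rank = round(400 × 0.1492) = 60; θ*₍60₎ = 6.920.
Upper: z₀ + z₂ = 1.924; 1 − a(z₀+z₂) = 0.9500; argument = 2.3043 → 2.30; α₂ = 0.9893; rank = 396; θ*₍396₎ = 8.321.

(6.920, 8.321)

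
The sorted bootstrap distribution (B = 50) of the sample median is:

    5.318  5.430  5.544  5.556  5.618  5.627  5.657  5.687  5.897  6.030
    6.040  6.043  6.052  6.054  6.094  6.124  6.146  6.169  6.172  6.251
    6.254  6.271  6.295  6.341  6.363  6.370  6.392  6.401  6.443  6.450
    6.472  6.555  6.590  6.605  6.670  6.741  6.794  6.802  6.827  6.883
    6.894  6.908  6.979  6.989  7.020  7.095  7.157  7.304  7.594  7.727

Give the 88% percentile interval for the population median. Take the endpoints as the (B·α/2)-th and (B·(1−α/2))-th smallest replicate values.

(5.544, 7.157)

α = 0.12; lower rank = 50 × 0.060 = 3; upper rank = 50 × 0.940 = 47.
The 3rd smallest replicate is 5.544; the 47th is 7.157.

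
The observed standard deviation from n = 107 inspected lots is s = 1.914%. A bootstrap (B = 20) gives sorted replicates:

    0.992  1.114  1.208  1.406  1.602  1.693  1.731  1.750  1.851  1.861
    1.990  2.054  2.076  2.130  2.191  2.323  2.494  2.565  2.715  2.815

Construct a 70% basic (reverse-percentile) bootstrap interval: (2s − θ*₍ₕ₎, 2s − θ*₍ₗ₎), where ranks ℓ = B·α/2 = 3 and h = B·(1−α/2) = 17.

(1.334, 2.620)

Percentile endpoints at ranks 3 and 17: θ*₍3₎ = 1.208, θ*₍17₎ = 2.494.
Basic interval reflects these around s:
  lower = 2 × 1.914 − 2.494 = 1.334
  upper = 2 × 1.914 − 1.208 = 2.620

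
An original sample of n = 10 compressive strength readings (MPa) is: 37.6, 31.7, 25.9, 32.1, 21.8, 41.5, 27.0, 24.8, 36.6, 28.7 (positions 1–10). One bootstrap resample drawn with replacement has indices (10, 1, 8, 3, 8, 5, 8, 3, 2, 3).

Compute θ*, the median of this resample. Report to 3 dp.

Resample values: 28.7, 37.6, 24.8, 25.9, 24.8, 21.8, 24.8, 25.9, 31.7, 25.9.
Sorted: 21.8, 24.8, 24.8, 24.8, 25.9, 25.9, 25.9, 28.7, 31.7, 37.6
Median = average of the two middle values = 25.900

θ* = 25.900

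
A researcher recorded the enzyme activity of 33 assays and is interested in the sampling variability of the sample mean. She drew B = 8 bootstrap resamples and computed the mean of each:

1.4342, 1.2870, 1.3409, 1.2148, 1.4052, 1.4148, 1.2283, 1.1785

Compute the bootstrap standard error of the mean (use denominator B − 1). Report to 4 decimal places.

SE* = 0.0999

Bootstrap SE is the standard deviation of the 8 replicate means.
Mean of replicates: (1.4342 + 1.2870 + 1.3409 + 1.2148 + 1.4052 + 1.4148 + 1.2283 + 1.1785) / 8 = 10.50370 / 8 = 1.31296
Sum of squared deviations: (+0.12124)² + (−0.02596)² + (+0.02794)² + (−0.09816)² + (+0.09224)² + (+0.10184)² + (−0.08466)² + (−0.13446)² = 0.06992
Variance = 0.06992 / 7 = 0.00999
SE* = √0.00999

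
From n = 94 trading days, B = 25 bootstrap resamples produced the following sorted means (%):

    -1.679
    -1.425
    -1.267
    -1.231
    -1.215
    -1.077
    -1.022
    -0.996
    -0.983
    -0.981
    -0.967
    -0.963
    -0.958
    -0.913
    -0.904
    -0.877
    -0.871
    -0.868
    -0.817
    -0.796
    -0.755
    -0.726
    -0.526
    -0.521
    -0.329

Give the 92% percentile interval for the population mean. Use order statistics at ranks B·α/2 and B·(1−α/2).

α = 0.08; lower rank = 25 × 0.040 = 1; upper rank = 25 × 0.960 = 24.
The 1st smallest replicate is -1.679; the 24th is -0.521.

(-1.679, -0.521)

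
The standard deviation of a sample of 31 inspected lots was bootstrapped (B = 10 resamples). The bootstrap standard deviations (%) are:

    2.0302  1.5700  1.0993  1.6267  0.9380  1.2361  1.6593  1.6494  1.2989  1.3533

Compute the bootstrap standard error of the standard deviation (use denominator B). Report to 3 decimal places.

Bootstrap SE is the standard deviation of the 10 replicate standard deviations.
Mean of replicates: (2.0302 + 1.5700 + 1.0993 + 1.6267 + 0.9380 + 1.2361 + 1.6593 + 1.6494 + 1.2989 + 1.3533) / 10 = 14.46120 / 10 = 1.44612
Sum of squared deviations: (+0.58408)² + (+0.12388)² + (−0.34682)² + (+0.18058)² + (−0.50812)² + (−0.21002)² + (+0.21318)² + (+0.20328)² + (−0.14722)² + (−0.09282)² = 0.92874
Variance = 0.92874 / 10 = 0.09287
SE* = √0.09287

SE* = 0.305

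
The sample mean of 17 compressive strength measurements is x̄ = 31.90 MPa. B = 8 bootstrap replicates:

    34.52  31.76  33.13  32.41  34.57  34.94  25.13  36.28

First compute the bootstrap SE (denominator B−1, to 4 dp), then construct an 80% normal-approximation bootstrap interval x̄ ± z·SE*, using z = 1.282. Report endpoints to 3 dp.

Mean of replicates = 32.8425; sum of squared deviations = 82.9384; SE* = √(82.9384/7) = 3.4421
Margin = 1.282 × 3.4421 = 4.4128
Interval: 31.90 ± 4.4128

(27.487, 36.313)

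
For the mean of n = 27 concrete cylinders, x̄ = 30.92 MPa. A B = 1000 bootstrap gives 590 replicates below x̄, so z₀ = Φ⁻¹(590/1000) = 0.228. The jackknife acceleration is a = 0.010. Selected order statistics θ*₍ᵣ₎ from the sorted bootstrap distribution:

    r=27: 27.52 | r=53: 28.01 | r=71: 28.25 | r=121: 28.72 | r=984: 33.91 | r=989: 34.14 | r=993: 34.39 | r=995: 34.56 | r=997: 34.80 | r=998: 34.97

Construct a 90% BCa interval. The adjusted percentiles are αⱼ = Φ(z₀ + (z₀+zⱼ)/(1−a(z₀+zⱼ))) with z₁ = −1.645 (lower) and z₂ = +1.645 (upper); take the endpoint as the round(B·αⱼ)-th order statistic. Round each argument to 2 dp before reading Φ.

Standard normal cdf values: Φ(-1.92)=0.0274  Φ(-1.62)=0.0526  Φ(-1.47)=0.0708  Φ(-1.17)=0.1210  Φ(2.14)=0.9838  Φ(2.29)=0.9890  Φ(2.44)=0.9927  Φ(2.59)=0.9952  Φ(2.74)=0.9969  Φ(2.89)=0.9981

Lower: z₀ + z₁ = 0.228 + (-1.645) = -1.417; 1 − a(z₀+z₁) = 1 − (0.010)(-1.417) = 1.0142; argument = 0.228 + (-1.417)/1.0142 = -1.1692 → -1.17.
α₁ = Φ(-1.17) = 0.1210; rank = round(1000 × 0.1210) = 121; θ*₍121₎ = 28.72.
Upper: z₀ + z₂ = 1.873; 1 − a(z₀+z₂) = 0.9813; argument = 2.1368 → 2.14; α₂ = 0.9838; rank = 984; θ*₍984₎ = 33.91.

(28.72, 33.91)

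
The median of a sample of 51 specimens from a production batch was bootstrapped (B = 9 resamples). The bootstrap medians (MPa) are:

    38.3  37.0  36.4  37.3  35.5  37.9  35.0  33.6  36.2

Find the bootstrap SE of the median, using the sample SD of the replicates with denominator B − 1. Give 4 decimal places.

Bootstrap SE is the standard deviation of the 9 replicate medians.
Mean of replicates: (38.3 + 37.0 + 36.4 + 37.3 + 35.5 + 37.9 + 35.0 + 33.6 + 36.2) / 9 = 327.20000 / 9 = 36.35556
Sum of squared deviations: (+1.94444)² + (+0.64444)² + (+0.04444)² + (+0.94444)² + (−0.85556)² + (+1.54444)² + (−1.35556)² + (−2.75556)² + (−0.15556)² = 17.66222
Variance = 17.66222 / 8 = 2.20778
SE* = √2.20778

SE* = 1.4859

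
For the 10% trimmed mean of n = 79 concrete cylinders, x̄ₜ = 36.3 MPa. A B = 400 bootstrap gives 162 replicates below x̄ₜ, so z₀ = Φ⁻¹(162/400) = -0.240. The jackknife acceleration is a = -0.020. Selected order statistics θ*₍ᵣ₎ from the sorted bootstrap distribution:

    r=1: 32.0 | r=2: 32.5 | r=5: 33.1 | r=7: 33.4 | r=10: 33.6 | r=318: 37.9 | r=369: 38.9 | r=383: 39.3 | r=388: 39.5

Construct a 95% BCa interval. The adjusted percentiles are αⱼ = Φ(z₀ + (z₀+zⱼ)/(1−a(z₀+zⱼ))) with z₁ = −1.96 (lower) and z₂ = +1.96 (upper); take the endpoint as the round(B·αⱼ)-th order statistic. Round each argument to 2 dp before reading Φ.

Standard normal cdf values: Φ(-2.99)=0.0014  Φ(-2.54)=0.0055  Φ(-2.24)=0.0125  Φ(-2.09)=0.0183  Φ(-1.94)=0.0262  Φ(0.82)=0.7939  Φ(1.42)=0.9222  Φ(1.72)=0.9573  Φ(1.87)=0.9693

(32.5, 38.9)

Lower: z₀ + z₁ = -0.240 + (-1.960) = -2.200; 1 − a(z₀+z₁) = 1 − (-0.020)(-2.200) = 0.9560; argument = -0.240 + (-2.200)/0.9560 = -2.5413 → -2.54.
α₁ = Φ(-2.54) = 0.0055; rank = round(400 × 0.0055) = 2; θ*₍2₎ = 32.5.
Upper: z₀ + z₂ = 1.720; 1 − a(z₀+z₂) = 1.0344; argument = 1.4228 → 1.42; α₂ = 0.9222; rank = 369; θ*₍369₎ = 38.9.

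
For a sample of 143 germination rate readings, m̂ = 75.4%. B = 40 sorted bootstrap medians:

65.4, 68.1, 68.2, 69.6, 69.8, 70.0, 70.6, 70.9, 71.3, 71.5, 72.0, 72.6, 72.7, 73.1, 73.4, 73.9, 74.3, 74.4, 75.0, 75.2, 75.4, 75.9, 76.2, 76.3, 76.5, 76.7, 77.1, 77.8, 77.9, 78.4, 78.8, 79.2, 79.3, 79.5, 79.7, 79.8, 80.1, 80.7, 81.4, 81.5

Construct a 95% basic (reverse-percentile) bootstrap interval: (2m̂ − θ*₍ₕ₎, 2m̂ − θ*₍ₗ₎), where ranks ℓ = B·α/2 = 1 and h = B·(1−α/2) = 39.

(69.4, 85.4)

Percentile endpoints at ranks 1 and 39: θ*₍1₎ = 65.4, θ*₍39₎ = 81.4.
Basic interval reflects these around m̂:
  lower = 2 × 75.4 − 81.4 = 69.4
  upper = 2 × 75.4 − 65.4 = 85.4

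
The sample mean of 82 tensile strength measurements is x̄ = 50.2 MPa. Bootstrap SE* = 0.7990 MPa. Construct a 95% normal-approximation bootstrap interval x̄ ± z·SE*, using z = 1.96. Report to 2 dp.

(48.63, 51.77)

Margin = 1.96 × 0.7990 = 1.566
Interval: 50.2 ± 1.566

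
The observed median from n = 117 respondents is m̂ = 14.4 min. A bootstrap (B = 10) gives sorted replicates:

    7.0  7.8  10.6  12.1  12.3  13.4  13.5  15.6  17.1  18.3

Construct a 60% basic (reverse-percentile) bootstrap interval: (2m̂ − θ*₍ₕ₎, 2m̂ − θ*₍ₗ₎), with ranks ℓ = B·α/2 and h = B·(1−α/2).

Percentile endpoints at ranks 2 and 8: θ*₍2₎ = 7.8, θ*₍8₎ = 15.6.
Basic interval reflects these around m̂:
  lower = 2 × 14.4 − 15.6 = 13.2
  upper = 2 × 14.4 − 7.8 = 21.0

(13.2, 21.0)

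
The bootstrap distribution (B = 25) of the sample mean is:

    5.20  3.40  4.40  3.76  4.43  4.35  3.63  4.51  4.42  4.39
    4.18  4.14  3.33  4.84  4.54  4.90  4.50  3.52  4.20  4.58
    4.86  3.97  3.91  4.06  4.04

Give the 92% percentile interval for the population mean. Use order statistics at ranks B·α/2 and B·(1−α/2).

Sorted replicates: 3.33, 3.40, 3.52, 3.63, 3.76, 3.91, 3.97, 4.04, 4.06, 4.14, 4.18, 4.20, 4.35, 4.39, 4.40, 4.42, 4.43, 4.50, 4.51, 4.54, 4.58, 4.84, 4.86, 4.90, 5.20
α = 0.08; lower rank = 25 × 0.040 = 1; upper rank = 25 × 0.960 = 24.
The 1st smallest replicate is 3.33; the 24th is 4.90.

(3.33, 4.90)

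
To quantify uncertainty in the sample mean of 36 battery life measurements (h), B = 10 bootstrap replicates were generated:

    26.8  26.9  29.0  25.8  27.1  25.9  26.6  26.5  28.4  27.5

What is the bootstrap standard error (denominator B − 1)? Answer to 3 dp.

SE* = 1.017

Bootstrap SE is the standard deviation of the 10 replicate means.
Mean of replicates: (26.8 + 26.9 + 29.0 + 25.8 + 27.1 + 25.9 + 26.6 + 26.5 + 28.4 + 27.5) / 10 = 270.5000 / 10 = 27.0500
Sum of squared deviations: (−0.2500)² + (−0.1500)² + (+1.9500)² + (−1.2500)² + (+0.0500)² + (−1.1500)² + (−0.4500)² + (−0.5500)² + (+1.3500)² + (+0.4500)² = 9.3050
Variance = 9.3050 / 9 = 1.0339
SE* = √1.0339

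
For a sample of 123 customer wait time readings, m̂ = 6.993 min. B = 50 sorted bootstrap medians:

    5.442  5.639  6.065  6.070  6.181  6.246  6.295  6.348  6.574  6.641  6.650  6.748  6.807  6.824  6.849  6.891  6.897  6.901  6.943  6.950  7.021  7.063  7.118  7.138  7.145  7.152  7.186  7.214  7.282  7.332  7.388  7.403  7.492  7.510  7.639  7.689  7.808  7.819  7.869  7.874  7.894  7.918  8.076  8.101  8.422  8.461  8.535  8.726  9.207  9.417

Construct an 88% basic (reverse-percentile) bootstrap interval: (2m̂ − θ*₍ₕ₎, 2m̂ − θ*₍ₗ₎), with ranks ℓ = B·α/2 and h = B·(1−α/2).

(5.451, 7.921)

Percentile endpoints at ranks 3 and 47: θ*₍3₎ = 6.065, θ*₍47₎ = 8.535.
Basic interval reflects these around m̂:
  lower = 2 × 6.993 − 8.535 = 5.451
  upper = 2 × 6.993 − 6.065 = 7.921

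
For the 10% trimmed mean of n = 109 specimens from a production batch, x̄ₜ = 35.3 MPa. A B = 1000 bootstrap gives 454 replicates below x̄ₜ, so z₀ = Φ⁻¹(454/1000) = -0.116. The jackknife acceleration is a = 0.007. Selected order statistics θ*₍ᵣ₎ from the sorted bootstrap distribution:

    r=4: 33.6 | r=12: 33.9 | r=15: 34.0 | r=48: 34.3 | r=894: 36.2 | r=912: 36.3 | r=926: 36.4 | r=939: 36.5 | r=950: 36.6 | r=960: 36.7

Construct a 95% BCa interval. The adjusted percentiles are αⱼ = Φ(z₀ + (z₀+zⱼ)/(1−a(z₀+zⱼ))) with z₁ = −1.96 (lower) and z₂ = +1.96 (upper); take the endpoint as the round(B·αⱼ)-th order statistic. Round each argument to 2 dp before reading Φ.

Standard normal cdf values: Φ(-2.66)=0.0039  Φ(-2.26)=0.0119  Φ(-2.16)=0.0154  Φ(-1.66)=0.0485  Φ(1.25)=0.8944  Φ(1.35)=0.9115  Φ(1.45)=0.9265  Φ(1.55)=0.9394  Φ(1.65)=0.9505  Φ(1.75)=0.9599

(34.0, 36.7)

Lower: z₀ + z₁ = -0.116 + (-1.960) = -2.076; 1 − a(z₀+z₁) = 1 − (0.007)(-2.076) = 1.0145; argument = -0.116 + (-2.076)/1.0145 = -2.1623 → -2.16.
α₁ = Φ(-2.16) = 0.0154; rank = round(1000 × 0.0154) = 15; θ*₍15₎ = 34.0.
Upper: z₀ + z₂ = 1.844; 1 − a(z₀+z₂) = 0.9871; argument = 1.7521 → 1.75; α₂ = 0.9599; rank = 960; θ*₍960₎ = 36.7.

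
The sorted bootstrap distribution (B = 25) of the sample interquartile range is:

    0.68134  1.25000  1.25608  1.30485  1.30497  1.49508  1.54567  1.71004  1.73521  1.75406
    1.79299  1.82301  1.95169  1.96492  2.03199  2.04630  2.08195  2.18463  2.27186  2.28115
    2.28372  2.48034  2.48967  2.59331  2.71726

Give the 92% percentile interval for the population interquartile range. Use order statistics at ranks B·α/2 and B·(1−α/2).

(0.68134, 2.59331)

α = 0.08; lower rank = 25 × 0.040 = 1; upper rank = 25 × 0.960 = 24.
The 1st smallest replicate is 0.68134; the 24th is 2.59331.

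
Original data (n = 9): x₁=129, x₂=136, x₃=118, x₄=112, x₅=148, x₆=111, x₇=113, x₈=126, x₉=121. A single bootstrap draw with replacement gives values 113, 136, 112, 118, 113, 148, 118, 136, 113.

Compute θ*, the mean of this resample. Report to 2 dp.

Mean = (113 + 136 + 112 + 118 + 113 + 148 + 118 + 136 + 113) / 9 = 1107.0 / 9 = 123.00

θ* = 123.00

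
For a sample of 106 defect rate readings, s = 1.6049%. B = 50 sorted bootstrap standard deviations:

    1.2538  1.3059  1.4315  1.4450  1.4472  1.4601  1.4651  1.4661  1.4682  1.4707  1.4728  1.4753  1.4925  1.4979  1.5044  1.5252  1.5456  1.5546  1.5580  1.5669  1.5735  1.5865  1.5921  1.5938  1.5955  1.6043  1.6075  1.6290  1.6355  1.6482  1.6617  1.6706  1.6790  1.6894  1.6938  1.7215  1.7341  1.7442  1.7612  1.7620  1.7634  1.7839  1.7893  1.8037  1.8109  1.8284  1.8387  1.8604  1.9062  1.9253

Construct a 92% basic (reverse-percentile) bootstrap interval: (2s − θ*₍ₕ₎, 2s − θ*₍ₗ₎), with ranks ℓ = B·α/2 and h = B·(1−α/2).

Percentile endpoints at ranks 2 and 48: θ*₍2₎ = 1.3059, θ*₍48₎ = 1.8604.
Basic interval reflects these around s:
  lower = 2 × 1.6049 − 1.8604 = 1.3494
  upper = 2 × 1.6049 − 1.3059 = 1.9039

(1.3494, 1.9039)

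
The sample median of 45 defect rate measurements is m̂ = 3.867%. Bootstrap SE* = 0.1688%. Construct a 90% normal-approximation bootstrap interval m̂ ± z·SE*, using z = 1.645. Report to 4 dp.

(3.5893, 4.1447)

Margin = 1.645 × 0.1688 = 0.27768
Interval: 3.867 ± 0.27768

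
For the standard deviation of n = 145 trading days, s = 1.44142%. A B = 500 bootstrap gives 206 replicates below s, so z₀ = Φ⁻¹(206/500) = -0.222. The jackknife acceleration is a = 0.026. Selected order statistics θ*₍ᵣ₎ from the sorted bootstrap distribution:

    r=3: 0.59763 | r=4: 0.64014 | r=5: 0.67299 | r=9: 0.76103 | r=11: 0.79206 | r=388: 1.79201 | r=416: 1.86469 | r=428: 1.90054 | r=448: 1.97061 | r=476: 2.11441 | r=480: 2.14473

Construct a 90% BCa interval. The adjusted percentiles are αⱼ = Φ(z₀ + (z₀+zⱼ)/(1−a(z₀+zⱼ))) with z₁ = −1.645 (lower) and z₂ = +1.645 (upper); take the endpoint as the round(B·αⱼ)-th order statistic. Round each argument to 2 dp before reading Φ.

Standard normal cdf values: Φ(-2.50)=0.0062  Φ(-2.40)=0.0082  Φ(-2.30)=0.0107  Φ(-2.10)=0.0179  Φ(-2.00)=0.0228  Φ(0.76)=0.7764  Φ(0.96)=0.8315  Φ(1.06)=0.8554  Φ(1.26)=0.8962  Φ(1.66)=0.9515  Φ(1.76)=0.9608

Lower: z₀ + z₁ = -0.222 + (-1.645) = -1.867; 1 − a(z₀+z₁) = 1 − (0.026)(-1.867) = 1.0485; argument = -0.222 + (-1.867)/1.0485 = -2.0026 → -2.00.
α₁ = Φ(-2.00) = 0.0228; rank = round(500 × 0.0228) = 11; θ*₍11₎ = 0.79206.
Upper: z₀ + z₂ = 1.423; 1 − a(z₀+z₂) = 0.9630; argument = 1.2557 → 1.26; α₂ = 0.8962; rank = 448; θ*₍448₎ = 1.97061.

(0.79206, 1.97061)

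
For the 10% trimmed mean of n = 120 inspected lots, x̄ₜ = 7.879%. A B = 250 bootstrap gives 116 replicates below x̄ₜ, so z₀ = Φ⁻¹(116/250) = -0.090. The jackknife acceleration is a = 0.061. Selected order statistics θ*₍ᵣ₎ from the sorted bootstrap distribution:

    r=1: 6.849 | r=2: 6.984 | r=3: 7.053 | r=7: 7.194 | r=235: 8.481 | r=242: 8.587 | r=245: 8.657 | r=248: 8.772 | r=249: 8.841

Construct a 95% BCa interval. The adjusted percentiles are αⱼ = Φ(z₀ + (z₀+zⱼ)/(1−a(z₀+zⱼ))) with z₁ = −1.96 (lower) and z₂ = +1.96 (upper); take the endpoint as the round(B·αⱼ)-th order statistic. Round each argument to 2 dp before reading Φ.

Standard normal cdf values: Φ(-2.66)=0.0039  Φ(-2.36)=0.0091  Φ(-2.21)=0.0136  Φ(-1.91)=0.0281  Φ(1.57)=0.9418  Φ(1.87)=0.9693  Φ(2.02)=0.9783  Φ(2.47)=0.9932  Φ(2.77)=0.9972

(7.194, 8.657)

Lower: z₀ + z₁ = -0.090 + (-1.960) = -2.050; 1 − a(z₀+z₁) = 1 − (0.061)(-2.050) = 1.1250; argument = -0.090 + (-2.050)/1.1250 = -1.9121 → -1.91.
α₁ = Φ(-1.91) = 0.0281; rank = round(250 × 0.0281) = 7; θ*₍7₎ = 7.194.
Upper: z₀ + z₂ = 1.870; 1 − a(z₀+z₂) = 0.8859; argument = 2.0208 → 2.02; α₂ = 0.9783; rank = 245; θ*₍245₎ = 8.657.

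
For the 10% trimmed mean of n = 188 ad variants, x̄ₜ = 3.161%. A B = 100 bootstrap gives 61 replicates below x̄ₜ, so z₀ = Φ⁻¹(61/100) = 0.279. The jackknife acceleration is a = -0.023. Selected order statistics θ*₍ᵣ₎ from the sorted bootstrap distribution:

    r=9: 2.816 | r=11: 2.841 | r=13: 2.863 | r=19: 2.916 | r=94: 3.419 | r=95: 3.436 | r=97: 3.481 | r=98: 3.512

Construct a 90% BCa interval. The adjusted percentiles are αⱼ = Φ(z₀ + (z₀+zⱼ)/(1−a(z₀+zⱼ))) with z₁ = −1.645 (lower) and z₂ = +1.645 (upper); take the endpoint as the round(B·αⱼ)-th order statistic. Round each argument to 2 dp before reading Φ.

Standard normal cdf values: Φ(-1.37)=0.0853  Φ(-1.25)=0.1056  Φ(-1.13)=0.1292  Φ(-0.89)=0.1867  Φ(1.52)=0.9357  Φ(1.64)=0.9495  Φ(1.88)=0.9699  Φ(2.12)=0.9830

Lower: z₀ + z₁ = 0.279 + (-1.645) = -1.366; 1 − a(z₀+z₁) = 1 − (-0.023)(-1.366) = 0.9686; argument = 0.279 + (-1.366)/0.9686 = -1.1313 → -1.13.
α₁ = Φ(-1.13) = 0.1292; rank = round(100 × 0.1292) = 13; θ*₍13₎ = 2.863.
Upper: z₀ + z₂ = 1.924; 1 − a(z₀+z₂) = 1.0443; argument = 2.1215 → 2.12; α₂ = 0.9830; rank = 98; θ*₍98₎ = 3.512.

(2.863, 3.512)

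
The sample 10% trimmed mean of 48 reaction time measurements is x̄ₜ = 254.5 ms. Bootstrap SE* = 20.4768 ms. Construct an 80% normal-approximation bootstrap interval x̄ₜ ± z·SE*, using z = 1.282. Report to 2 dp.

Margin = 1.282 × 20.4768 = 26.251
Interval: 254.5 ± 26.251

(228.25, 280.75)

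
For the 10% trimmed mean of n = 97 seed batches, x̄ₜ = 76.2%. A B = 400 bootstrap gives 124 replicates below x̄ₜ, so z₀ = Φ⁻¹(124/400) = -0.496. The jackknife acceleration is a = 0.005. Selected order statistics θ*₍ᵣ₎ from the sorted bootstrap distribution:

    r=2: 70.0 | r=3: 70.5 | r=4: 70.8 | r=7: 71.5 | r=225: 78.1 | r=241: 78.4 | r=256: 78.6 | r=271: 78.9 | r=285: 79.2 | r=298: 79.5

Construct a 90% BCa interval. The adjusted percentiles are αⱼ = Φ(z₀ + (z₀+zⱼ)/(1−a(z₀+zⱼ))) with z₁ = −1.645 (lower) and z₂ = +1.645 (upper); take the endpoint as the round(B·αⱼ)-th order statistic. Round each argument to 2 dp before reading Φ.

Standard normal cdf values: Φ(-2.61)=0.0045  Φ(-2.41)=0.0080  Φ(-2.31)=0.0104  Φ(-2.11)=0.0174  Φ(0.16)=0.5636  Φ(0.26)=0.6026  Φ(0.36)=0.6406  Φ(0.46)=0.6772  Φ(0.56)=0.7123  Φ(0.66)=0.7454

(70.0, 79.5)

Lower: z₀ + z₁ = -0.496 + (-1.645) = -2.141; 1 − a(z₀+z₁) = 1 − (0.005)(-2.141) = 1.0107; argument = -0.496 + (-2.141)/1.0107 = -2.6143 → -2.61.
α₁ = Φ(-2.61) = 0.0045; rank = round(400 × 0.0045) = 2; θ*₍2₎ = 70.0.
Upper: z₀ + z₂ = 1.149; 1 − a(z₀+z₂) = 0.9943; argument = 0.6596 → 0.66; α₂ = 0.7454; rank = 298; θ*₍298₎ = 79.5.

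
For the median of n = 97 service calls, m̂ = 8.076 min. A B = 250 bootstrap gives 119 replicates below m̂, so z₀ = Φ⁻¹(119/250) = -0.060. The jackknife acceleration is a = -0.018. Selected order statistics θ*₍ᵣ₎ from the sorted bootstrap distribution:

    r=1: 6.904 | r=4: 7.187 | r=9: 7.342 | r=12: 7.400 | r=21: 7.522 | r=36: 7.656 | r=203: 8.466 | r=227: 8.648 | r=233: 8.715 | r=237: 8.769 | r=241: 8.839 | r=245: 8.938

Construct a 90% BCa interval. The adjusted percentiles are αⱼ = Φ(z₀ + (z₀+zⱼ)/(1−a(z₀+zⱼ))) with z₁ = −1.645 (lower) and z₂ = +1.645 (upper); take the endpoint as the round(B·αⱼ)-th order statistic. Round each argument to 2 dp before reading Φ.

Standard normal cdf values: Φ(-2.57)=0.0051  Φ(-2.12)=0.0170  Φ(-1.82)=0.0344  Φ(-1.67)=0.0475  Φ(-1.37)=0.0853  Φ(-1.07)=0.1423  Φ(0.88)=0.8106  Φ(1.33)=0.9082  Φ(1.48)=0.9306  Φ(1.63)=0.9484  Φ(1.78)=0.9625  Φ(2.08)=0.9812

(7.342, 8.715)

Lower: z₀ + z₁ = -0.060 + (-1.645) = -1.705; 1 − a(z₀+z₁) = 1 − (-0.018)(-1.705) = 0.9693; argument = -0.060 + (-1.705)/0.9693 = -1.8190 → -1.82.
α₁ = Φ(-1.82) = 0.0344; rank = round(250 × 0.0344) = 9; θ*₍9₎ = 7.342.
Upper: z₀ + z₂ = 1.585; 1 − a(z₀+z₂) = 1.0285; argument = 1.4810 → 1.48; α₂ = 0.9306; rank = 233; θ*₍233₎ = 8.715.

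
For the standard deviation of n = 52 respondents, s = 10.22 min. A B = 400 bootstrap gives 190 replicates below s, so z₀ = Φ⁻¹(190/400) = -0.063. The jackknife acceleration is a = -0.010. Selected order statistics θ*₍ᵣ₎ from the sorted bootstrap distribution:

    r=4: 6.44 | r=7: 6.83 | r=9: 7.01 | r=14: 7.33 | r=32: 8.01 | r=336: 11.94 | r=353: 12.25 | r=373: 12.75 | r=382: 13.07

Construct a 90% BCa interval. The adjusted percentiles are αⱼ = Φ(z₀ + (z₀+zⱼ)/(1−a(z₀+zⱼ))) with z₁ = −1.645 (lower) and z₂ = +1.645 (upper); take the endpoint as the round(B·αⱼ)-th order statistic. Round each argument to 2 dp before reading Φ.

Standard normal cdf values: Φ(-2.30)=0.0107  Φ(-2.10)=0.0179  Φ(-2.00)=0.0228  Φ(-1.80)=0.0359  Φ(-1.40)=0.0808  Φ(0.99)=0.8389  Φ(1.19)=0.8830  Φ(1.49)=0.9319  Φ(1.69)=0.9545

Lower: z₀ + z₁ = -0.063 + (-1.645) = -1.708; 1 − a(z₀+z₁) = 1 − (-0.010)(-1.708) = 0.9829; argument = -0.063 + (-1.708)/0.9829 = -1.8007 → -1.80.
α₁ = Φ(-1.80) = 0.0359; rank = round(400 × 0.0359) = 14; θ*₍14₎ = 7.33.
Upper: z₀ + z₂ = 1.582; 1 − a(z₀+z₂) = 1.0158; argument = 1.4944 → 1.49; α₂ = 0.9319; rank = 373; θ*₍373₎ = 12.75.

(7.33, 12.75)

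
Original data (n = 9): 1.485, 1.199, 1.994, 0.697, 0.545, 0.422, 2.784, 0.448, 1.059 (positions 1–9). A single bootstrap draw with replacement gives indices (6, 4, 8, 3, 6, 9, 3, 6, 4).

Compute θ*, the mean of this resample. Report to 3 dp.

θ* = 0.906

Resample values: 0.422, 0.697, 0.448, 1.994, 0.422, 1.059, 1.994, 0.422, 0.697.
Mean = (0.422 + 0.697 + 0.448 + 1.994 + 0.422 + 1.059 + 1.994 + 0.422 + 0.697) / 9 = 8.1550 / 9 = 0.906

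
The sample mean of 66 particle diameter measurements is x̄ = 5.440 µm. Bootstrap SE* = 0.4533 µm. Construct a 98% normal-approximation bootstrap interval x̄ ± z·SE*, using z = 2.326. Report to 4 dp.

Margin = 2.326 × 0.4533 = 1.05438
Interval: 5.440 ± 1.05438

(4.3856, 6.4944)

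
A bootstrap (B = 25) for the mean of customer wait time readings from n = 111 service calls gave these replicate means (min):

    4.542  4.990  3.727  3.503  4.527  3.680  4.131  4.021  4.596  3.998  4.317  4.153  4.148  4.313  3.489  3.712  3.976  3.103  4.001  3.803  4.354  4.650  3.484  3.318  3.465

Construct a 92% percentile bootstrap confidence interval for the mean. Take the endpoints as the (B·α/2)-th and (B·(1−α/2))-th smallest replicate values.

Sorted replicates: 3.103, 3.318, 3.465, 3.484, 3.489, 3.503, 3.680, 3.712, 3.727, 3.803, 3.976, 3.998, 4.001, 4.021, 4.131, 4.148, 4.153, 4.313, 4.317, 4.354, 4.527, 4.542, 4.596, 4.650, 4.990
α = 0.08; lower rank = 25 × 0.040 = 1; upper rank = 25 × 0.960 = 24.
The 1st smallest replicate is 3.103; the 24th is 4.650.

(3.103, 4.650)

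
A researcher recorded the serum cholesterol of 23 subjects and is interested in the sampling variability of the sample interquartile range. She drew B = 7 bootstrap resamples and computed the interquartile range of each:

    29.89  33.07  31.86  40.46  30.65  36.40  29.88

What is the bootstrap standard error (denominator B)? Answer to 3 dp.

Bootstrap SE is the standard deviation of the 7 replicate interquartile ranges.
Mean of replicates: (29.89 + 33.07 + 31.86 + 40.46 + 30.65 + 36.40 + 29.88) / 7 = 232.2100 / 7 = 33.1729
Sum of squared deviations: (−3.2829)² + (−0.1029)² + (−1.3129)² + (+7.2871)² + (−2.5229)² + (+3.2271)² + (−3.2929)² = 93.2359
Variance = 93.2359 / 7 = 13.3194
SE* = √13.3194

SE* = 3.650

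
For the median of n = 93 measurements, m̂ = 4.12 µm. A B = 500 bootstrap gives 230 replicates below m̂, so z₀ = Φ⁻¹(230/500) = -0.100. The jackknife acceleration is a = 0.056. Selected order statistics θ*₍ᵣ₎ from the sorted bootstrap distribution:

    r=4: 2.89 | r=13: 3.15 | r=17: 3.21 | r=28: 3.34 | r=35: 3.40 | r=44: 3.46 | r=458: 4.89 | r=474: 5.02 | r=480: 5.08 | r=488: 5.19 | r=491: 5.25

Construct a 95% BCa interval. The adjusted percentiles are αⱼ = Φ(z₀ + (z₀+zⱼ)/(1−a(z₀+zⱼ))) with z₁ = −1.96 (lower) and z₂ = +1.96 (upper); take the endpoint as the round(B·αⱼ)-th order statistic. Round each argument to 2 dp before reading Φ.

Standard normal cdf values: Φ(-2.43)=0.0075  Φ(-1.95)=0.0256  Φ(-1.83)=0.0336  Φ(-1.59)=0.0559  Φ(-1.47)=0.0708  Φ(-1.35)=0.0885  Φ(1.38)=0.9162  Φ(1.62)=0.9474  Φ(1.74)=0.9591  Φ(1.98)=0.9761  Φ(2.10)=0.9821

(3.15, 5.19)

Lower: z₀ + z₁ = -0.100 + (-1.960) = -2.060; 1 − a(z₀+z₁) = 1 − (0.056)(-2.060) = 1.1154; argument = -0.100 + (-2.060)/1.1154 = -1.9469 → -1.95.
α₁ = Φ(-1.95) = 0.0256; rank = round(500 × 0.0256) = 13; θ*₍13₎ = 3.15.
Upper: z₀ + z₂ = 1.860; 1 − a(z₀+z₂) = 0.8958; argument = 1.9763 → 1.98; α₂ = 0.9761; rank = 488; θ*₍488₎ = 5.19.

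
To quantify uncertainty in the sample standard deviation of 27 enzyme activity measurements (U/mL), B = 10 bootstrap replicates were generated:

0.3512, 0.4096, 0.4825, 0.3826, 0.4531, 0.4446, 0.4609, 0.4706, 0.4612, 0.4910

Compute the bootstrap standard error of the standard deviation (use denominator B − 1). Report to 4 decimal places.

SE* = 0.0454

Bootstrap SE is the standard deviation of the 10 replicate standard deviations.
Mean of replicates: (0.3512 + 0.4096 + 0.4825 + 0.3826 + 0.4531 + 0.4446 + 0.4609 + 0.4706 + 0.4612 + 0.4910) / 10 = 4.40730 / 10 = 0.44073
Sum of squared deviations: (−0.08953)² + (−0.03113)² + (+0.04177)² + (−0.05813)² + (+0.01237)² + (+0.00387)² + (+0.02017)² + (+0.02987)² + (+0.02047)² + (+0.05027)² = 0.01852
Variance = 0.01852 / 9 = 0.00206
SE* = √0.00206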